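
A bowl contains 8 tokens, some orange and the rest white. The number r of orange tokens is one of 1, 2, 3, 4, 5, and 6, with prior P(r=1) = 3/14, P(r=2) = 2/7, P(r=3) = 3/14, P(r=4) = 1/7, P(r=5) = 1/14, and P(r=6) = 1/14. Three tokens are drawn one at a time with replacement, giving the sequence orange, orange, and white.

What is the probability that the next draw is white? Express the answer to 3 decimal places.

0.541

Under each hypothesis, the probability of the observed sequence is: P(data | r = 1) = (1/8)(1/8)(7/8) = 0.013672; P(data | r = 2) = (2/8)(2/8)(6/8) = 0.046875; P(data | r = 3) = (3/8)(3/8)(5/8) = 0.087891; P(data | r = 4) = (4/8)(4/8)(4/8) = 0.125; P(data | r = 5) = (5/8)(5/8)(3/8) = 0.14648; P(data | r = 6) = (6/8)(6/8)(2/8) = 0.14062.
Multiplying each by its prior: 3/14 · 0.013672 = 0.0029297, 2/7 · 0.046875 = 0.013393, 3/14 · 0.087891 = 0.018834, 1/7 · 0.125 = 0.017857, 1/14 · 0.14648 = 0.010463, 1/14 · 0.14062 = 0.010045; with total 0.073521.
The posterior is then P(r = 1 | data) = 0.039848, P(r = 2 | data) = 0.18216, P(r = 3 | data) = 0.25617, P(r = 4 | data) = 0.24288, P(r = 5 | data) = 0.14231, P(r = 6 | data) = 0.13662.
Averaging over the posterior, P(white next | data) = (7/8)(0.039848) + (3/4)(0.18216) + (5/8)(0.25617) + (1/2)(0.24288) + (3/8)(0.14231) + (1/4)(0.13662) = 0.54056.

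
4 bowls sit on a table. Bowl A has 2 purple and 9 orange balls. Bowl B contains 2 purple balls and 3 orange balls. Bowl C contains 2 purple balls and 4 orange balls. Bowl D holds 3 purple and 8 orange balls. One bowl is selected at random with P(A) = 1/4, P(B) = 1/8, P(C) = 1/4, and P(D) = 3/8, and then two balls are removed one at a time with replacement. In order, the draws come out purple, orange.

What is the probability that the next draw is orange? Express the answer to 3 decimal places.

0.708

Under each hypothesis, the probability of the observed sequence is: P(data | bowl A) = (2/11)(9/11) = 0.14876; P(data | bowl B) = (2/5)(3/5) = 0.24; P(data | bowl C) = (2/6)(4/6) = 0.22222; P(data | bowl D) = (3/11)(8/11) = 0.19835.
Weighting by the prior gives 1/4 · 0.14876 = 0.03719, 1/8 · 0.24 = 0.03, 1/4 · 0.22222 = 0.055556, 3/8 · 0.19835 = 0.07438; these sum to 0.19713.
The posterior is then P(bowl A | data) = 0.18866, P(bowl B | data) = 0.15219, P(bowl C | data) = 0.28183, P(bowl D | data) = 0.37732.
The predictive probability is P(orange next | data) = (9/11)(0.18866) + (3/5)(0.15219) + (2/3)(0.28183) + (8/11)(0.37732) = 0.70797.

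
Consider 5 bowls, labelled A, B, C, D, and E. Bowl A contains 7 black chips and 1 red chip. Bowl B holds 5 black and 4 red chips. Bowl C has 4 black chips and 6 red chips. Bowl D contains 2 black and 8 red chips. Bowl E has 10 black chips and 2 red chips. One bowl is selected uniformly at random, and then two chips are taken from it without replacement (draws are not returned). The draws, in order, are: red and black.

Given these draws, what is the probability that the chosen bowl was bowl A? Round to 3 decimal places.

0.125

The likelihood of the observed sequence under each hypothesis: P(data | bowl A) = (1/8)(7/7) = 0.125; P(data | bowl B) = (4/9)(5/8) = 0.27778; P(data | bowl C) = (6/10)(4/9) = 0.26667; P(data | bowl D) = (8/10)(2/9) = 0.17778; P(data | bowl E) = (2/12)(10/11) = 0.15152.
Multiplying each by its prior: 1/5 · 0.125 = 0.025, 1/5 · 0.27778 = 0.055556, 1/5 · 0.26667 = 0.053333, 1/5 · 0.17778 = 0.035556, 1/5 · 0.15152 = 0.030303; these sum to 0.19975.
So P(bowl A | data) = (0.025) / (0.19975) = 0.12516.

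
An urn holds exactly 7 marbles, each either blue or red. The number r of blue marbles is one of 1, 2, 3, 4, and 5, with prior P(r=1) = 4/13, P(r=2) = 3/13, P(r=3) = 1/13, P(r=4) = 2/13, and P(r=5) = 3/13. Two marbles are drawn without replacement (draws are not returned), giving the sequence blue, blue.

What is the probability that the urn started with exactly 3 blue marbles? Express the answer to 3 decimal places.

0.063

For each hypothesis, P(data | H) works out to: P(data | r = 1) = (1/7)(0/6) = 0; P(data | r = 2) = (2/7)(1/6) = 1/21; P(data | r = 3) = (3/7)(2/6) = 1/7; P(data | r = 4) = (4/7)(3/6) = 2/7; P(data | r = 5) = (5/7)(4/6) = 10/21.
Weighting by the prior gives 4/13 · 0 = 0, 3/13 · 1/21 = 1/91, 1/13 · 1/7 = 1/91, 2/13 · 2/7 = 4/91, 3/13 · 10/21 = 10/91; with total 16/91.
So P(r = 3 | data) = (1/91) / (16/91) = 1/16.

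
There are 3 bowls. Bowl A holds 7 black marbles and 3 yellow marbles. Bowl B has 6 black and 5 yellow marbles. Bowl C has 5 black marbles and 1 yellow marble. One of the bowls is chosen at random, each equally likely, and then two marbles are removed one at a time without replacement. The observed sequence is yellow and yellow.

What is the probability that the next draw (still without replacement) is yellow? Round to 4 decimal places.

Under each hypothesis, the probability of the observed sequence is: P(data | bowl A) = (3/10)(2/9) = 1/15; P(data | bowl B) = (5/11)(4/10) = 2/11; P(data | bowl C) = (1/6)(0/5) = 0.
The prior-weighted likelihoods are 1/3 · 1/15 = 1/45, 1/3 · 2/11 = 2/33, 1/3 · 0 = 0; summing to 41/495.
Dividing through by the total gives posterior P(bowl A | data) = 11/41, P(bowl B | data) = 30/41, P(bowl C | data) = 0.
So P(yellow next | data) = Σ P(yellow next | H) P(H | data) = (1/8)(11/41) + (1/3)(30/41) = 91/328.

0.2774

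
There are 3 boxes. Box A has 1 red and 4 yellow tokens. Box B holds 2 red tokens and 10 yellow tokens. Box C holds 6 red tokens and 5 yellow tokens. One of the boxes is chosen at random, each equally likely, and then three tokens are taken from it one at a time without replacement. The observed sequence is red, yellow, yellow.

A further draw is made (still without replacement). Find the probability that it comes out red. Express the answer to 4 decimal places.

The likelihood of the observed sequence under each hypothesis: P(data | box A) = (1/5)(4/4)(3/3) = 1/5; P(data | box B) = (2/12)(10/11)(9/10) = 3/22; P(data | box C) = (6/11)(5/10)(4/9) = 4/33.
The prior-weighted likelihoods are 1/3 · 1/5 = 1/15, 1/3 · 3/22 = 1/22, 1/3 · 4/33 = 4/99; summing to 151/990.
Normalising, the posterior is P(box A | data) = 66/151, P(box B | data) = 45/151, P(box C | data) = 40/151.
Averaging over the posterior, P(red next | data) = (0)(66/151) + (1/9)(45/151) + (5/8)(40/151) = 30/151.

0.1987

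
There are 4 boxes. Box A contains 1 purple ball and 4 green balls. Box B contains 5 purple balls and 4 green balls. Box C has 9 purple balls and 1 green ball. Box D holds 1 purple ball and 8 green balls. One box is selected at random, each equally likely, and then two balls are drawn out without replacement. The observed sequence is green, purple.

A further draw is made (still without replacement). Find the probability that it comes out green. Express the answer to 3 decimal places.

For each hypothesis, P(data | H) works out to: P(data | box A) = (4/5)(1/4) = 1/5; P(data | box B) = (4/9)(5/8) = 5/18; P(data | box C) = (1/10)(9/9) = 1/10; P(data | box D) = (8/9)(1/8) = 1/9.
Weighting by the prior gives 1/4 · 1/5 = 1/20, 1/4 · 5/18 = 5/72, 1/4 · 1/10 = 1/40, 1/4 · 1/9 = 1/36; with total 31/180.
The posterior is then P(box A | data) = 9/31, P(box B | data) = 25/62, P(box C | data) = 9/62, P(box D | data) = 5/31.
The predictive probability is P(green next | data) = (1)(9/31) + (3/7)(25/62) + (0)(9/62) + (1)(5/31) = 271/434.

0.624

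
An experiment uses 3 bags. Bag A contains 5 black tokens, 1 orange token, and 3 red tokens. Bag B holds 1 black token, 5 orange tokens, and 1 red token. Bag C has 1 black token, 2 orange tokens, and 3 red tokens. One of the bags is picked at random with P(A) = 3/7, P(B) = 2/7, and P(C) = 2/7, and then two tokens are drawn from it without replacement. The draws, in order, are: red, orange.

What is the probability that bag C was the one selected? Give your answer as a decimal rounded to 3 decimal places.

Under each hypothesis, the probability of the observed sequence is: P(data | bag A) = (3/9)(1/8) = 0.041667; P(data | bag B) = (1/7)(5/6) = 0.11905; P(data | bag C) = (3/6)(2/5) = 0.2.
Multiplying each by its prior: 3/7 · 0.041667 = 0.017857, 2/7 · 0.11905 = 0.034014, 2/7 · 0.2 = 0.057143; these sum to 0.10901.
Hence P(bag C | data) = (0.057143) / (0.10901) = 0.52418.

0.524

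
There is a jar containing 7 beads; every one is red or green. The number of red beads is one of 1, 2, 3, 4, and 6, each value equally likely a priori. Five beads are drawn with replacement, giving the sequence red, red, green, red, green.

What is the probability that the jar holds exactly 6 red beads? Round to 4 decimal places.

0.1479

Under each hypothesis, the probability of the observed sequence is: P(data | r = 1) = (1/7)(1/7)(6/7)(1/7)(6/7) = 0.002142; P(data | r = 2) = (2/7)(2/7)(5/7)(2/7)(5/7) = 0.0119; P(data | r = 3) = (3/7)(3/7)(4/7)(3/7)(4/7) = 0.025704; P(data | r = 4) = (4/7)(4/7)(3/7)(4/7)(3/7) = 0.034271; P(data | r = 6) = (6/7)(6/7)(1/7)(6/7)(1/7) = 0.012852.
Multiplying each by its prior: 1/5 · 0.002142 = 0.00042839, 1/5 · 0.0119 = 0.00238, 1/5 · 0.025704 = 0.0051407, 1/5 · 0.034271 = 0.0068543, 1/5 · 0.012852 = 0.0025704; these sum to 0.017374.
Therefore the posterior P(r = 6 | data) = (0.0025704) / (0.017374) = 0.14795.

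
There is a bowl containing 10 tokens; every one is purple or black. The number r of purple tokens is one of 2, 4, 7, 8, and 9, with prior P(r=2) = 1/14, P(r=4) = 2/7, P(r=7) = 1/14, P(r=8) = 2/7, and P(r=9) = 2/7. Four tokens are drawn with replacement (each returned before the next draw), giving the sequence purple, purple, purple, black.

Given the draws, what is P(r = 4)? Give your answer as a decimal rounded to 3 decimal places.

0.159

The likelihood of the observed sequence under each hypothesis: P(data | r = 2) = (2/10)(2/10)(2/10)(8/10) = 0.0064; P(data | r = 4) = (4/10)(4/10)(4/10)(6/10) = 0.0384; P(data | r = 7) = (7/10)(7/10)(7/10)(3/10) = 0.1029; P(data | r = 8) = (8/10)(8/10)(8/10)(2/10) = 0.1024; P(data | r = 9) = (9/10)(9/10)(9/10)(1/10) = 0.0729.
The prior-weighted likelihoods are 1/14 · 0.0064 = 0.00045714, 2/7 · 0.0384 = 0.010971, 1/14 · 0.1029 = 0.00735, 2/7 · 0.1024 = 0.029257, 2/7 · 0.0729 = 0.020829; summing to 0.068864.
Hence P(r = 4 | data) = (0.010971) / (0.068864) = 0.15932.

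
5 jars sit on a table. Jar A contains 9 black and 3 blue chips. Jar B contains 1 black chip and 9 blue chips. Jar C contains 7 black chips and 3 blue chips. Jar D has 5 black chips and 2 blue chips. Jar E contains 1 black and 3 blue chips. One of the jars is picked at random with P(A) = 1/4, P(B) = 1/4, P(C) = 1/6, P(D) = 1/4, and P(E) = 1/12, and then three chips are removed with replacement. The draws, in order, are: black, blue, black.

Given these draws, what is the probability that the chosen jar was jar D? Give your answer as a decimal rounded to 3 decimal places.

Compute the likelihood of the observed sequence for each case: P(data | jar A) = (9/12)(3/12)(9/12) = 0.14062; P(data | jar B) = (1/10)(9/10)(1/10) = 0.009; P(data | jar C) = (7/10)(3/10)(7/10) = 0.147; P(data | jar D) = (5/7)(2/7)(5/7) = 0.14577; P(data | jar E) = (1/4)(3/4)(1/4) = 0.046875.
Weighting by the prior gives 1/4 · 0.14062 = 0.035156, 1/4 · 0.009 = 0.00225, 1/6 · 0.147 = 0.0245, 1/4 · 0.14577 = 0.036443, 1/12 · 0.046875 = 0.0039062; with total 0.10226.
So P(jar D | data) = (0.036443) / (0.10226) = 0.35639.

0.356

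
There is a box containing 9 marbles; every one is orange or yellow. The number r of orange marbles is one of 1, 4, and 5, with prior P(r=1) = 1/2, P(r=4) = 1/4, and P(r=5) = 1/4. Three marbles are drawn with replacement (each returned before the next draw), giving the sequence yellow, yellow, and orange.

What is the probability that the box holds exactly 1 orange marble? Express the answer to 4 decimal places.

0.4156

Under each hypothesis, the probability of the observed sequence is: P(data | r = 1) = (8/9)(8/9)(1/9) = 64/729; P(data | r = 4) = (5/9)(5/9)(4/9) = 100/729; P(data | r = 5) = (4/9)(4/9)(5/9) = 80/729.
Weighting by the prior gives 1/2 · 64/729 = 32/729, 1/4 · 100/729 = 25/729, 1/4 · 80/729 = 20/729; these sum to 77/729.
By Bayes' rule, P(r = 1 | data) = (32/729) / (77/729) = 32/77.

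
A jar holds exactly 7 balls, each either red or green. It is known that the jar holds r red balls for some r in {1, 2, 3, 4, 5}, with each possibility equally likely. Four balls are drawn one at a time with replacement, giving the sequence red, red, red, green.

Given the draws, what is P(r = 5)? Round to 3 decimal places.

0.419

Under each hypothesis, the probability of the observed sequence is: P(data | r = 1) = (1/7)(1/7)(1/7)(6/7) = 0.002499; P(data | r = 2) = (2/7)(2/7)(2/7)(5/7) = 0.01666; P(data | r = 3) = (3/7)(3/7)(3/7)(4/7) = 0.044981; P(data | r = 4) = (4/7)(4/7)(4/7)(3/7) = 0.079967; P(data | r = 5) = (5/7)(5/7)(5/7)(2/7) = 0.10412.
Multiplying each by its prior: 1/5 · 0.002499 = 0.00049979, 1/5 · 0.01666 = 0.0033319, 1/5 · 0.044981 = 0.0089963, 1/5 · 0.079967 = 0.015993, 1/5 · 0.10412 = 0.020825; with total 0.049646.
So P(r = 5 | data) = (0.020825) / (0.049646) = 0.41946.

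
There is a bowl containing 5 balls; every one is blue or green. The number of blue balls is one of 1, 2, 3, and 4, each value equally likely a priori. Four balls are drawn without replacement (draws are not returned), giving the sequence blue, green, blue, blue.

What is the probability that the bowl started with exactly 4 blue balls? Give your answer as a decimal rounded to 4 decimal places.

Under each hypothesis, the probability of the observed sequence is: P(data | r = 1) = (1/5)(4/4)(0/3) = 0; P(data | r = 2) = (2/5)(3/4)(1/3)(0/2) = 0; P(data | r = 3) = (3/5)(2/4)(2/3)(1/2) = 1/10; P(data | r = 4) = (4/5)(1/4)(3/3)(2/2) = 1/5.
Multiplying each by its prior: 1/4 · 0 = 0, 1/4 · 0 = 0, 1/4 · 1/10 = 1/40, 1/4 · 1/5 = 1/20; with total 3/40.
So P(r = 4 | data) = (1/20) / (3/40) = 2/3.

0.6667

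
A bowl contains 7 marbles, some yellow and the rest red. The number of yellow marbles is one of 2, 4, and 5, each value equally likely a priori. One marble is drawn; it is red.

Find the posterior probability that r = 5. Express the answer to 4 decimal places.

0.2000

Compute the likelihood of this draw for each case: P(data | r = 2) = (5/7) = 5/7; P(data | r = 4) = (3/7) = 3/7; P(data | r = 5) = (2/7) = 2/7.
Weighting by the prior gives 1/3 · 5/7 = 5/21, 1/3 · 3/7 = 1/7, 1/3 · 2/7 = 2/21; with total 10/21.
Hence P(r = 5 | data) = (2/21) / (10/21) = 1/5.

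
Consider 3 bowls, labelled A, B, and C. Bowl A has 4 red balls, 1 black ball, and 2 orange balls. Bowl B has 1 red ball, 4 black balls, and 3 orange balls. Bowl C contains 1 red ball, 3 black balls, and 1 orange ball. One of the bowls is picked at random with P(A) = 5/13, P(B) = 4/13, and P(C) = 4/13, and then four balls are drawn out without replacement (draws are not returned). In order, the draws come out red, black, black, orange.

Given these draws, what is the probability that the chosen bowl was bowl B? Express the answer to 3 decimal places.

0.300

Under each hypothesis, the probability of the observed sequence is: P(data | bowl A) = (4/7)(1/6)(0/5) = 0; P(data | bowl B) = (1/8)(4/7)(3/6)(3/5) = 3/140; P(data | bowl C) = (1/5)(3/4)(2/3)(1/2) = 1/20.
Multiplying each by its prior: 5/13 · 0 = 0, 4/13 · 3/140 = 3/455, 4/13 · 1/20 = 1/65; summing to 2/91.
So P(bowl B | data) = (3/455) / (2/91) = 3/10.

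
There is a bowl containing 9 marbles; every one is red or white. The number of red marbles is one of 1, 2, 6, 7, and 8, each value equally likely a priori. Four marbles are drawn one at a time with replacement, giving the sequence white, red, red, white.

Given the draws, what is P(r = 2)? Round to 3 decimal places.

0.232

For each hypothesis, P(data | H) works out to: P(data | r = 1) = (8/9)(1/9)(1/9)(8/9) = 0.0097546; P(data | r = 2) = (7/9)(2/9)(2/9)(7/9) = 0.029873; P(data | r = 6) = (3/9)(6/9)(6/9)(3/9) = 0.049383; P(data | r = 7) = (2/9)(7/9)(7/9)(2/9) = 0.029873; P(data | r = 8) = (1/9)(8/9)(8/9)(1/9) = 0.0097546.
Weighting by the prior gives 1/5 · 0.0097546 = 0.0019509, 1/5 · 0.029873 = 0.0059747, 1/5 · 0.049383 = 0.0098765, 1/5 · 0.029873 = 0.0059747, 1/5 · 0.0097546 = 0.0019509; with total 0.025728.
By Bayes' rule, P(r = 2 | data) = (0.0059747) / (0.025728) = 0.23223.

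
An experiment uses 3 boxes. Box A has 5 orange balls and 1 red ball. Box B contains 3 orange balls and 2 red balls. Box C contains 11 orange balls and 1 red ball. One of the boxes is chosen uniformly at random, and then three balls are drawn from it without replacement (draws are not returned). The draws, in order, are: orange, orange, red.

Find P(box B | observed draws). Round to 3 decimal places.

0.444

Compute the likelihood of the observed sequence for each case: P(data | box A) = (5/6)(4/5)(1/4) = 1/6; P(data | box B) = (3/5)(2/4)(2/3) = 1/5; P(data | box C) = (11/12)(10/11)(1/10) = 1/12.
The prior-weighted likelihoods are 1/3 · 1/6 = 1/18, 1/3 · 1/5 = 1/15, 1/3 · 1/12 = 1/36; these sum to 3/20.
So P(box B | data) = (1/15) / (3/20) = 4/9.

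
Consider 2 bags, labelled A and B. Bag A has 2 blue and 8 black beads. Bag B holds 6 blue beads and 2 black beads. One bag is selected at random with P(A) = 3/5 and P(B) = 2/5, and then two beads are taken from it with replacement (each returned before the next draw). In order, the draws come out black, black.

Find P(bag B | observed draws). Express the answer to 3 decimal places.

0.061

Under each hypothesis, the probability of the observed sequence is: P(data | bag A) = (8/10)(8/10) = 16/25; P(data | bag B) = (2/8)(2/8) = 1/16.
The prior-weighted likelihoods are 3/5 · 16/25 = 48/125, 2/5 · 1/16 = 1/40; these sum to 409/1000.
So P(bag B | data) = (1/40) / (409/1000) = 25/409.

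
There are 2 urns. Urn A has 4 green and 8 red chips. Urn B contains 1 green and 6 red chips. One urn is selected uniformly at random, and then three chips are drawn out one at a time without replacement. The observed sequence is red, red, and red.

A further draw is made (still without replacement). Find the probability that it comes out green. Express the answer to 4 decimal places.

Under each hypothesis, the probability of the observed sequence is: P(data | urn A) = (8/12)(7/11)(6/10) = 14/55; P(data | urn B) = (6/7)(5/6)(4/5) = 4/7.
Weighting by the prior gives 1/2 · 14/55 = 7/55, 1/2 · 4/7 = 2/7; these sum to 159/385.
Normalising, the posterior is P(urn A | data) = 0.30818, P(urn B | data) = 0.69182.
Averaging over the posterior, P(green next | data) = (4/9)(0.30818) + (1/4)(0.69182) = 0.30992.

0.3099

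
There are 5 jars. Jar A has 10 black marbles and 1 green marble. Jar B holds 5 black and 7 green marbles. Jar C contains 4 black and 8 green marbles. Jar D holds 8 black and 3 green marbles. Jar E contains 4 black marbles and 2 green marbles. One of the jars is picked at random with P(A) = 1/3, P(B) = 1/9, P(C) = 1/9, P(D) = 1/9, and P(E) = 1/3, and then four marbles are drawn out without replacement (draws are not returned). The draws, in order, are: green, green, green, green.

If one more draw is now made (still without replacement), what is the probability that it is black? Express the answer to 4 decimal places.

The likelihood of the observed sequence under each hypothesis: P(data | jar A) = (1/11)(0/10) = 0; P(data | jar B) = (7/12)(6/11)(5/10)(4/9) = 7/99; P(data | jar C) = (8/12)(7/11)(6/10)(5/9) = 14/99; P(data | jar D) = (3/11)(2/10)(1/9)(0/8) = 0; P(data | jar E) = (2/6)(1/5)(0/4) = 0.
Multiplying each by its prior: 1/3 · 0 = 0, 1/9 · 7/99 = 7/891, 1/9 · 14/99 = 14/891, 1/9 · 0 = 0, 1/3 · 0 = 0; with total 7/297.
The posterior is then P(jar A | data) = 0, P(jar B | data) = 1/3, P(jar C | data) = 2/3, P(jar D | data) = 0, P(jar E | data) = 0.
So P(black next | data) = Σ P(black next | H) P(H | data) = (5/8)(1/3) + (1/2)(2/3) = 13/24.

0.5417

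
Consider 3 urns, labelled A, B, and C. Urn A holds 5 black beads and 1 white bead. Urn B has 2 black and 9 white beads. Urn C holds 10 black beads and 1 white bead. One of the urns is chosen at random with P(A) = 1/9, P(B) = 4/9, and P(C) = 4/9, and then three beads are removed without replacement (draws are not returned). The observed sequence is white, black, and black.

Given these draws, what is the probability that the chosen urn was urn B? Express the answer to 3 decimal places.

0.121

The likelihood of the observed sequence under each hypothesis: P(data | urn A) = (1/6)(5/5)(4/4) = 0.16667; P(data | urn B) = (9/11)(2/10)(1/9) = 0.018182; P(data | urn C) = (1/11)(10/10)(9/9) = 0.090909.
Weighting by the prior gives 1/9 · 0.16667 = 0.018519, 4/9 · 0.018182 = 0.0080808, 4/9 · 0.090909 = 0.040404; these sum to 0.067003.
Therefore the posterior P(urn B | data) = (0.0080808) / (0.067003) = 0.1206.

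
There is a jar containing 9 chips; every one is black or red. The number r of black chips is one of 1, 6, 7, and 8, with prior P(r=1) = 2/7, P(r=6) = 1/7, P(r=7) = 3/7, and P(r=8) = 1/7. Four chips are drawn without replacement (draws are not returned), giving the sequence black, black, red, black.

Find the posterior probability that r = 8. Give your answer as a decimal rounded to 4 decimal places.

For each hypothesis, P(data | H) works out to: P(data | r = 1) = (1/9)(0/8) = 0; P(data | r = 6) = (6/9)(5/8)(3/7)(4/6) = 0.11905; P(data | r = 7) = (7/9)(6/8)(2/7)(5/6) = 0.13889; P(data | r = 8) = (8/9)(7/8)(1/7)(6/6) = 0.11111.
Weighting by the prior gives 2/7 · 0 = 0, 1/7 · 0.11905 = 0.017007, 3/7 · 0.13889 = 0.059524, 1/7 · 0.11111 = 0.015873; summing to 0.092404.
Therefore the posterior P(r = 8 | data) = (0.015873) / (0.092404) = 0.17178.

0.1718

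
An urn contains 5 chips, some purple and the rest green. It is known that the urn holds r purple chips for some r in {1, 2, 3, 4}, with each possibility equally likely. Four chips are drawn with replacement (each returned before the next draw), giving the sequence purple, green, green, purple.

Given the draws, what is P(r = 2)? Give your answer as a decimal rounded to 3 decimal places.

The likelihood of the observed sequence under each hypothesis: P(data | r = 1) = (1/5)(4/5)(4/5)(1/5) = 16/625; P(data | r = 2) = (2/5)(3/5)(3/5)(2/5) = 36/625; P(data | r = 3) = (3/5)(2/5)(2/5)(3/5) = 36/625; P(data | r = 4) = (4/5)(1/5)(1/5)(4/5) = 16/625.
Weighting by the prior gives 1/4 · 16/625 = 4/625, 1/4 · 36/625 = 9/625, 1/4 · 36/625 = 9/625, 1/4 · 16/625 = 4/625; summing to 26/625.
Therefore the posterior P(r = 2 | data) = (9/625) / (26/625) = 9/26.

0.346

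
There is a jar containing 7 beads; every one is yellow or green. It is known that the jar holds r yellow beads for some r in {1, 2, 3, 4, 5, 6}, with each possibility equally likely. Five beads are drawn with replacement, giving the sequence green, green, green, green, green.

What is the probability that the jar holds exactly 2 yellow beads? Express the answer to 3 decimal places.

0.256

The likelihood of the observed sequence under each hypothesis: P(data | r = 1) = (6/7)(6/7)(6/7)(6/7)(6/7) = 0.46266; P(data | r = 2) = (5/7)(5/7)(5/7)(5/7)(5/7) = 0.18593; P(data | r = 3) = (4/7)(4/7)(4/7)(4/7)(4/7) = 0.060927; P(data | r = 4) = (3/7)(3/7)(3/7)(3/7)(3/7) = 0.014458; P(data | r = 5) = (2/7)(2/7)(2/7)(2/7)(2/7) = 0.001904; P(data | r = 6) = (1/7)(1/7)(1/7)(1/7)(1/7) = 5.9499e-05.
Multiplying each by its prior: 1/6 · 0.46266 = 0.077111, 1/6 · 0.18593 = 0.030989, 1/6 · 0.060927 = 0.010154, 1/6 · 0.014458 = 0.0024097, 1/6 · 0.001904 = 0.00031733, 1/6 · 5.9499e-05 = 9.9165e-06; these sum to 0.12099.
Hence P(r = 2 | data) = (0.030989) / (0.12099) = 0.25613.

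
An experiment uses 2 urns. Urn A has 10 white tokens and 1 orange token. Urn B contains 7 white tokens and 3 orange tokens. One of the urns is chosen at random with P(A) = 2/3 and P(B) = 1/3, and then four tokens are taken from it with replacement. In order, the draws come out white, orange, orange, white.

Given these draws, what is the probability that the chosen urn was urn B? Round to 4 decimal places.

0.7635

Under each hypothesis, the probability of the observed sequence is: P(data | urn A) = (10/11)(1/11)(1/11)(10/11) = 0.0068301; P(data | urn B) = (7/10)(3/10)(3/10)(7/10) = 0.0441.
The prior-weighted likelihoods are 2/3 · 0.0068301 = 0.0045534, 1/3 · 0.0441 = 0.0147; summing to 0.019253.
So P(urn B | data) = (0.0147) / (0.019253) = 0.7635.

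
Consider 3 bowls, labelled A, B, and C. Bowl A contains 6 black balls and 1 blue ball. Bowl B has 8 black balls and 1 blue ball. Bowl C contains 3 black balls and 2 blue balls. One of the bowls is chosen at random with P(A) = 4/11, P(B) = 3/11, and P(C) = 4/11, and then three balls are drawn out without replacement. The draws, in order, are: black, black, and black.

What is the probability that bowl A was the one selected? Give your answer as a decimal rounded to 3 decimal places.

0.488

The likelihood of the observed sequence under each hypothesis: P(data | bowl A) = (6/7)(5/6)(4/5) = 4/7; P(data | bowl B) = (8/9)(7/8)(6/7) = 2/3; P(data | bowl C) = (3/5)(2/4)(1/3) = 1/10.
Weighting by the prior gives 4/11 · 4/7 = 16/77, 3/11 · 2/3 = 2/11, 4/11 · 1/10 = 2/55; these sum to 164/385.
So P(bowl A | data) = (16/77) / (164/385) = 20/41.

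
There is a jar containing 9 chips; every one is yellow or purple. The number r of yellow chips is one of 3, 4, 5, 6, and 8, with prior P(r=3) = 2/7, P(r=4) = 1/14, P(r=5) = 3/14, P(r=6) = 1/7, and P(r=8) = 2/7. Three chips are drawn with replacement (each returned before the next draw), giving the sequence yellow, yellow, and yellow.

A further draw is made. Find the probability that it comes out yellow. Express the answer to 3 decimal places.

0.787

Compute the likelihood of the observed sequence for each case: P(data | r = 3) = (3/9)(3/9)(3/9) = 0.037037; P(data | r = 4) = (4/9)(4/9)(4/9) = 0.087791; P(data | r = 5) = (5/9)(5/9)(5/9) = 0.17147; P(data | r = 6) = (6/9)(6/9)(6/9) = 0.2963; P(data | r = 8) = (8/9)(8/9)(8/9) = 0.70233.
Multiplying each by its prior: 2/7 · 0.037037 = 0.010582, 1/14 · 0.087791 = 0.0062708, 3/14 · 0.17147 = 0.036743, 1/7 · 0.2963 = 0.042328, 2/7 · 0.70233 = 0.20067; summing to 0.29659.
Dividing through by the total gives posterior P(r = 3 | data) = 0.035679, P(r = 4 | data) = 0.021143, P(r = 5 | data) = 0.12389, P(r = 6 | data) = 0.14272, P(r = 8 | data) = 0.67658.
Averaging over the posterior, P(yellow next | data) = (1/3)(0.035679) + (4/9)(0.021143) + (5/9)(0.12389) + (2/3)(0.14272) + (8/9)(0.67658) = 0.78666.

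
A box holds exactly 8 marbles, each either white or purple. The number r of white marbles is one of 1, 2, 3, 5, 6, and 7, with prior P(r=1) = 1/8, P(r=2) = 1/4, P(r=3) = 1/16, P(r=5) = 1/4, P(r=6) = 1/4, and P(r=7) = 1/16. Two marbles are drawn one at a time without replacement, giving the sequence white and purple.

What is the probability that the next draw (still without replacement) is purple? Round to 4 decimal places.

For each hypothesis, P(data | H) works out to: P(data | r = 1) = (1/8)(7/7) = 1/8; P(data | r = 2) = (2/8)(6/7) = 3/14; P(data | r = 3) = (3/8)(5/7) = 15/56; P(data | r = 5) = (5/8)(3/7) = 15/56; P(data | r = 6) = (6/8)(2/7) = 3/14; P(data | r = 7) = (7/8)(1/7) = 1/8.
The prior-weighted likelihoods are 1/8 · 1/8 = 1/64, 1/4 · 3/14 = 3/56, 1/16 · 15/56 = 15/896, 1/4 · 15/56 = 15/224, 1/4 · 3/14 = 3/56, 1/16 · 1/8 = 1/128; these sum to 3/14.
Normalising, the posterior is P(r = 1 | data) = 7/96, P(r = 2 | data) = 1/4, P(r = 3 | data) = 5/64, P(r = 5 | data) = 5/16, P(r = 6 | data) = 1/4, P(r = 7 | data) = 7/192.
The predictive probability is P(purple next | data) = (1)(7/96) + (5/6)(1/4) + (2/3)(5/64) + (1/3)(5/16) + (1/6)(1/4) + (0)(7/192) = 23/48.

0.4792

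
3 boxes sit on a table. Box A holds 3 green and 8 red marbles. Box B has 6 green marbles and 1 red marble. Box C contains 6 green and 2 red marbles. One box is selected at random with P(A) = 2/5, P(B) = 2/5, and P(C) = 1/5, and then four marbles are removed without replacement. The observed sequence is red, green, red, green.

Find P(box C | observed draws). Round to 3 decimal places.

The likelihood of the observed sequence under each hypothesis: P(data | box A) = (8/11)(3/10)(7/9)(2/8) = 0.042424; P(data | box B) = (1/7)(6/6)(0/5) = 0; P(data | box C) = (2/8)(6/7)(1/6)(5/5) = 0.035714.
Weighting by the prior gives 2/5 · 0.042424 = 0.01697, 2/5 · 0 = 0, 1/5 · 0.035714 = 0.0071429; these sum to 0.024113.
Hence P(box C | data) = (0.0071429) / (0.024113) = 0.29623.

0.296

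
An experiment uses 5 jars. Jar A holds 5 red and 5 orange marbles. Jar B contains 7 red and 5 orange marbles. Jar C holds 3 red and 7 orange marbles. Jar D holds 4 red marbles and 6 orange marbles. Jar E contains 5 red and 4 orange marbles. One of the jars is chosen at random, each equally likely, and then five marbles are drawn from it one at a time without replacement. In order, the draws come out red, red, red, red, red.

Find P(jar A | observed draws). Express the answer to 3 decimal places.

The likelihood of the observed sequence under each hypothesis: P(data | jar A) = (5/10)(4/9)(3/8)(2/7)(1/6) = 0.0039683; P(data | jar B) = (7/12)(6/11)(5/10)(4/9)(3/8) = 0.026515; P(data | jar C) = (3/10)(2/9)(1/8)(0/7) = 0; P(data | jar D) = (4/10)(3/9)(2/8)(1/7)(0/6) = 0; P(data | jar E) = (5/9)(4/8)(3/7)(2/6)(1/5) = 0.0079365.
Multiplying each by its prior: 1/5 · 0.0039683 = 0.00079365, 1/5 · 0.026515 = 0.005303, 1/5 · 0 = 0, 1/5 · 0 = 0, 1/5 · 0.0079365 = 0.0015873; with total 0.007684.
Therefore the posterior P(jar A | data) = (0.00079365) / (0.007684) = 0.10329.

0.103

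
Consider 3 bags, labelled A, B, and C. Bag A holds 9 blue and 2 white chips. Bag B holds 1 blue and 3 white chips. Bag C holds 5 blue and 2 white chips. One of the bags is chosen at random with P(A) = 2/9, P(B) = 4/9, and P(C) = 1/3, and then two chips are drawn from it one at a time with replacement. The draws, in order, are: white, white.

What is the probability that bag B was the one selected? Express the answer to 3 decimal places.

0.879

For each hypothesis, P(data | H) works out to: P(data | bag A) = (2/11)(2/11) = 0.033058; P(data | bag B) = (3/4)(3/4) = 0.5625; P(data | bag C) = (2/7)(2/7) = 0.081633.
The prior-weighted likelihoods are 2/9 · 0.033058 = 0.0073462, 4/9 · 0.5625 = 0.25, 1/3 · 0.081633 = 0.027211; these sum to 0.28456.
By Bayes' rule, P(bag B | data) = (0.25) / (0.28456) = 0.87856.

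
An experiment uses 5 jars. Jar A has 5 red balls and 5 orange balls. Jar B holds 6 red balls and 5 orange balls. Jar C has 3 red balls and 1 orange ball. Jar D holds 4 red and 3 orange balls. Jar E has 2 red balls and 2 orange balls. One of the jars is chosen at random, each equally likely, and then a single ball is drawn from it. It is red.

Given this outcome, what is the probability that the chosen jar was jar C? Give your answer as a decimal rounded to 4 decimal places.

For each hypothesis, P(data | H) works out to: P(data | jar A) = (5/10) = 0.5; P(data | jar B) = (6/11) = 0.54545; P(data | jar C) = (3/4) = 0.75; P(data | jar D) = (4/7) = 0.57143; P(data | jar E) = (2/4) = 0.5.
The prior-weighted likelihoods are 1/5 · 0.5 = 0.1, 1/5 · 0.54545 = 0.10909, 1/5 · 0.75 = 0.15, 1/5 · 0.57143 = 0.11429, 1/5 · 0.5 = 0.1; summing to 0.57338.
By Bayes' rule, P(jar C | data) = (0.15) / (0.57338) = 0.26161.

0.2616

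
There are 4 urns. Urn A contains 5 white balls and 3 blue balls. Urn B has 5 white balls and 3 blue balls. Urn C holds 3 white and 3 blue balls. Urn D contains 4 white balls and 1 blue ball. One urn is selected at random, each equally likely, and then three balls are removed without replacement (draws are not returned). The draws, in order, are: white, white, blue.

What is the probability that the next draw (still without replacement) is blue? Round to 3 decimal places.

0.343

For each hypothesis, P(data | H) works out to: P(data | urn A) = (5/8)(4/7)(3/6) = 5/28; P(data | urn B) = (5/8)(4/7)(3/6) = 5/28; P(data | urn C) = (3/6)(2/5)(3/4) = 3/20; P(data | urn D) = (4/5)(3/4)(1/3) = 1/5.
Weighting by the prior gives 1/4 · 5/28 = 5/112, 1/4 · 5/28 = 5/112, 1/4 · 3/20 = 3/80, 1/4 · 1/5 = 1/20; these sum to 99/560.
Dividing through by the total gives posterior P(urn A | data) = 25/99, P(urn B | data) = 25/99, P(urn C | data) = 7/33, P(urn D | data) = 28/99.
The predictive probability is P(blue next | data) = (2/5)(25/99) + (2/5)(25/99) + (2/3)(7/33) + (0)(28/99) = 34/99.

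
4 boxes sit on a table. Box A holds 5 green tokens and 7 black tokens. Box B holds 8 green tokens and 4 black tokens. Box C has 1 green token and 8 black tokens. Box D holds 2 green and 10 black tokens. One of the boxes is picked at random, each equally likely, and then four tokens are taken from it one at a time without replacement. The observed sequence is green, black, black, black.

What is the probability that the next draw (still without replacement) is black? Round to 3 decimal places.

For each hypothesis, P(data | H) works out to: P(data | box A) = (5/12)(7/11)(6/10)(5/9) = 0.088384; P(data | box B) = (8/12)(4/11)(3/10)(2/9) = 0.016162; P(data | box C) = (1/9)(8/8)(7/7)(6/6) = 0.11111; P(data | box D) = (2/12)(10/11)(9/10)(8/9) = 0.12121.
Multiplying each by its prior: 1/4 · 0.088384 = 0.022096, 1/4 · 0.016162 = 0.0040404, 1/4 · 0.11111 = 0.027778, 1/4 · 0.12121 = 0.030303; these sum to 0.084217.
Normalising, the posterior is P(box A | data) = 0.26237, P(box B | data) = 0.047976, P(box C | data) = 0.32984, P(box D | data) = 0.35982.
So P(black next | data) = Σ P(black next | H) P(H | data) = (1/2)(0.26237) + (1/8)(0.047976) + (1)(0.32984) + (7/8)(0.35982) = 0.78186.

0.782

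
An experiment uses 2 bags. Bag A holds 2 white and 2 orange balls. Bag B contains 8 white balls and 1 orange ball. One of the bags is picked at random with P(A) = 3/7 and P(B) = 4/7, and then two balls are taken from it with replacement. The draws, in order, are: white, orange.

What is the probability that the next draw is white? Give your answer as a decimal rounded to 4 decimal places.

0.6342

For each hypothesis, P(data | H) works out to: P(data | bag A) = (2/4)(2/4) = 1/4; P(data | bag B) = (8/9)(1/9) = 8/81.
Weighting by the prior gives 3/7 · 1/4 = 3/28, 4/7 · 8/81 = 32/567; these sum to 53/324.
Normalising, the posterior is P(bag A | data) = 243/371, P(bag B | data) = 128/371.
Averaging over the posterior, P(white next | data) = (1/2)(243/371) + (8/9)(128/371) = 605/954.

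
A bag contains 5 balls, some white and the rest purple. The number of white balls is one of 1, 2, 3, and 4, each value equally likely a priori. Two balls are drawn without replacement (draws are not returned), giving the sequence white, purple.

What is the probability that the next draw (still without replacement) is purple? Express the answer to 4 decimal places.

Compute the likelihood of the observed sequence for each case: P(data | r = 1) = (1/5)(4/4) = 1/5; P(data | r = 2) = (2/5)(3/4) = 3/10; P(data | r = 3) = (3/5)(2/4) = 3/10; P(data | r = 4) = (4/5)(1/4) = 1/5.
Weighting by the prior gives 1/4 · 1/5 = 1/20, 1/4 · 3/10 = 3/40, 1/4 · 3/10 = 3/40, 1/4 · 1/5 = 1/20; with total 1/4.
Normalising, the posterior is P(r = 1 | data) = 1/5, P(r = 2 | data) = 3/10, P(r = 3 | data) = 3/10, P(r = 4 | data) = 1/5.
The predictive probability is P(purple next | data) = (1)(1/5) + (2/3)(3/10) + (1/3)(3/10) + (0)(1/5) = 1/2.

0.5000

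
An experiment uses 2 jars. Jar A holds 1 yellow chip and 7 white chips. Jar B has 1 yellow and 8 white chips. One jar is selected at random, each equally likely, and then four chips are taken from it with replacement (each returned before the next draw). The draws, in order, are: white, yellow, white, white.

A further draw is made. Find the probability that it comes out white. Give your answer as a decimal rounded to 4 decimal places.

The likelihood of the observed sequence under each hypothesis: P(data | jar A) = (7/8)(1/8)(7/8)(7/8) = 0.08374; P(data | jar B) = (8/9)(1/9)(8/9)(8/9) = 0.078037.
The prior-weighted likelihoods are 1/2 · 0.08374 = 0.04187, 1/2 · 0.078037 = 0.039018; summing to 0.080889.
Dividing through by the total gives posterior P(jar A | data) = 0.51763, P(jar B | data) = 0.48237.
Averaging over the posterior, P(white next | data) = (7/8)(0.51763) + (8/9)(0.48237) = 0.8817.

0.8817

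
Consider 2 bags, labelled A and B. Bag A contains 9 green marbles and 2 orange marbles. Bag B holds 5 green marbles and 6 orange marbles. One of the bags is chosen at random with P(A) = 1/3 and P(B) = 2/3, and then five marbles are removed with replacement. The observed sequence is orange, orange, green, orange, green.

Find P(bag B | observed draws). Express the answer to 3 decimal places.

Under each hypothesis, the probability of the observed sequence is: P(data | bag A) = (2/11)(2/11)(9/11)(2/11)(9/11) = 0.0040236; P(data | bag B) = (6/11)(6/11)(5/11)(6/11)(5/11) = 0.03353.
The prior-weighted likelihoods are 1/3 · 0.0040236 = 0.0013412, 2/3 · 0.03353 = 0.022353; with total 0.023694.
Therefore the posterior P(bag B | data) = (0.022353) / (0.023694) = 0.9434.

0.943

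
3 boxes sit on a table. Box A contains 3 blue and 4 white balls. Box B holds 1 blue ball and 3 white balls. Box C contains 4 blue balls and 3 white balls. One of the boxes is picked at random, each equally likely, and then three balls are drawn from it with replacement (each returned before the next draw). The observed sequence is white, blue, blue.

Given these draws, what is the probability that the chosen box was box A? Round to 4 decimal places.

Under each hypothesis, the probability of the observed sequence is: P(data | box A) = (4/7)(3/7)(3/7) = 0.10496; P(data | box B) = (3/4)(1/4)(1/4) = 0.046875; P(data | box C) = (3/7)(4/7)(4/7) = 0.13994.
The prior-weighted likelihoods are 1/3 · 0.10496 = 0.034985, 1/3 · 0.046875 = 0.015625, 1/3 · 0.13994 = 0.046647; summing to 0.097258.
Hence P(box A | data) = (0.034985) / (0.097258) = 0.35972.

0.3597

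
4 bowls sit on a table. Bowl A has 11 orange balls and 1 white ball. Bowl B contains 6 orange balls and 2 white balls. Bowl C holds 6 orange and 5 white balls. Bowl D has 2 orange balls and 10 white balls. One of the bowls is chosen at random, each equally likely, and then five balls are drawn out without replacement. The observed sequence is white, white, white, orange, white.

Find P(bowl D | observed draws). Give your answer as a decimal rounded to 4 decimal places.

Compute the likelihood of the observed sequence for each case: P(data | bowl A) = (1/12)(0/11) = 0; P(data | bowl B) = (2/8)(1/7)(0/6) = 0; P(data | bowl C) = (5/11)(4/10)(3/9)(6/8)(2/7) = 1/77; P(data | bowl D) = (10/12)(9/11)(8/10)(2/9)(7/8) = 7/66.
The prior-weighted likelihoods are 1/4 · 0 = 0, 1/4 · 0 = 0, 1/4 · 1/77 = 1/308, 1/4 · 7/66 = 7/264; summing to 5/168.
So P(bowl D | data) = (7/264) / (5/168) = 49/55.

0.8909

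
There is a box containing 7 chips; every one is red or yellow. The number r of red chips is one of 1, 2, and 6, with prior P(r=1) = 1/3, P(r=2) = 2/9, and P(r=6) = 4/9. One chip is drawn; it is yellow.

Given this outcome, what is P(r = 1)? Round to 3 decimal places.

For each hypothesis, P(data | H) works out to: P(data | r = 1) = (6/7) = 6/7; P(data | r = 2) = (5/7) = 5/7; P(data | r = 6) = (1/7) = 1/7.
The prior-weighted likelihoods are 1/3 · 6/7 = 2/7, 2/9 · 5/7 = 10/63, 4/9 · 1/7 = 4/63; with total 32/63.
By Bayes' rule, P(r = 1 | data) = (2/7) / (32/63) = 9/16.

0.563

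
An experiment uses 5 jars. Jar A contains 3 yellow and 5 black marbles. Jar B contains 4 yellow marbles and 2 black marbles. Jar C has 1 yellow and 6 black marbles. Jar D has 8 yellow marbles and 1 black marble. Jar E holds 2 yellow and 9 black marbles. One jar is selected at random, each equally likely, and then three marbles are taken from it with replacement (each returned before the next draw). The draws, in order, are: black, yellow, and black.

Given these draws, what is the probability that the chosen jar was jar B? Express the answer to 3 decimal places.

0.162

The likelihood of the observed sequence under each hypothesis: P(data | jar A) = (5/8)(3/8)(5/8) = 0.14648; P(data | jar B) = (2/6)(4/6)(2/6) = 0.074074; P(data | jar C) = (6/7)(1/7)(6/7) = 0.10496; P(data | jar D) = (1/9)(8/9)(1/9) = 0.010974; P(data | jar E) = (9/11)(2/11)(9/11) = 0.12171.
The prior-weighted likelihoods are 1/5 · 0.14648 = 0.029297, 1/5 · 0.074074 = 0.014815, 1/5 · 0.10496 = 0.020991, 1/5 · 0.010974 = 0.0021948, 1/5 · 0.12171 = 0.024343; with total 0.09164.
Hence P(jar B | data) = (0.014815) / (0.09164) = 0.16166.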